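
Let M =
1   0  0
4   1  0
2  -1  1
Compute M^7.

M = I + N where N = [[0, 0, 0], [4, 0, 0], [2, -1, 0]] is strictly lower-triangular, so N^3 = 0.
(I + N)^7 = I + 7·N + 21·N^2 = [[1, 0, 0], [28, 1, 0], [-70, -7, 1]].

[[1, 0, 0], [28, 1, 0], [-70, -7, 1]]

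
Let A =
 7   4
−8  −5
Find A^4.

[[161, 80], [−160, −79]]

tr A = 2 and det A = −3, so the characteristic polynomial is λ² − (2)λ + (−3) with roots 3 and −1.
Eigenvectors give P = [[1, 1], [−1, −2]] with P⁻¹ = [[2, 1], [−1, −1]], and A = P·diag(3, −1)·P⁻¹.
Then A^4 = P·diag(81, 1)·P⁻¹ = [[81, 1], [−81, −2]] · [[2, 1], [−1, −1]] = [[161, 80], [−160, −79]].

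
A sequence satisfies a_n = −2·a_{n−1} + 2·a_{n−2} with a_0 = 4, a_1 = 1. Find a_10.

With companion matrix Q = [[−2, 2], [1, 0]], [a_n, a_{n−1}]ᵀ = Q·[a_{n−1}, a_{n−2}]ᵀ, so [a_10, a_9]ᵀ = Q⁹·[a_1, a_0]ᵀ.
Q⁹ = [[−6688, 4896], [2448, −1792]], giving [a_10, a_9]ᵀ = [[12896], [−4720]].

12896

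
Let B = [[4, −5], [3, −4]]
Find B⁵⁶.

[[1, 0], [0, 1]]

B² = I (check: tr B = 0 and det B = −1), so B⁵⁶ = I since 56 is even.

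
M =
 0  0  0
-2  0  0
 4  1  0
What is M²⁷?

[[0, 0, 0], [0, 0, 0], [0, 0, 0]]

M is strictly triangular, hence nilpotent: M³ = 0, so M²⁷ = 0.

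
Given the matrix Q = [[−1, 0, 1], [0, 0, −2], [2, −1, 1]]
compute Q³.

[[−3, 0, 5], [0, 2, −10], [10, −5, 7]]

Q² = [[3, −1, 0], [−4, 2, −2], [0, −1, 5]]
Q³ = [[−3, 0, 5], [0, 2, −10], [10, −5, 7]]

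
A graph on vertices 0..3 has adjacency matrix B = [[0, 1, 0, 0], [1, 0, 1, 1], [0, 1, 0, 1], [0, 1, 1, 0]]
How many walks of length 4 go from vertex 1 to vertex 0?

The number of length-4 walks from vertex 1 to vertex 0 is entry (1,0) of B^4, where B is the adjacency matrix.
B^2 = [[1, 0, 1, 1], [0, 3, 1, 1], [1, 1, 2, 1], [1, 1, 1, 2]]
B^3 = [[0, 3, 1, 1], [3, 2, 4, 4], [1, 4, 2, 3], [1, 4, 3, 2]]
B^4 = [[3, 2, 4, 4], [2, 11, 6, 6], [4, 6, 7, 6], [4, 6, 6, 7]]

2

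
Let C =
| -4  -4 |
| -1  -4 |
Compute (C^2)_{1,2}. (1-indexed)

32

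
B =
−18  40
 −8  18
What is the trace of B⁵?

tr B = 0 and det B = −4, so the characteristic polynomial is λ² − (0)λ + (−4) with roots −2 and 2.
Eigenvectors give P = [[5, 2], [2, 1]] with P⁻¹ = [[1, −2], [−2, 5]], and B = P·diag(−2, 2)·P⁻¹.
Then B⁵ = P·diag(−32, 32)·P⁻¹ = [[−160, 64], [−64, 32]] · [[1, −2], [−2, 5]] = [[−288, 640], [−128, 288]].

0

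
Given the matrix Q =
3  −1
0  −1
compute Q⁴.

[[81, −20], [0, 1]]

Q² = [[9, −2], [0, 1]]
Q³ = [[27, −7], [0, −1]]
Q⁴ = [[81, −20], [0, 1]]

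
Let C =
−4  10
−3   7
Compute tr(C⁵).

tr C = 3 and det C = 2, so the characteristic polynomial is λ² − (3)λ + (2) with roots 2 and 1.
Eigenvectors give P = [[−5, 2], [−3, 1]] with P⁻¹ = [[1, −2], [3, −5]], and C = P·diag(2, 1)·P⁻¹.
Then C⁵ = P·diag(32, 1)·P⁻¹ = [[−160, 2], [−96, 1]] · [[1, −2], [3, −5]] = [[−154, 310], [−93, 187]].

33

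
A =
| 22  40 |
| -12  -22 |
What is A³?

tr A = 0 and det A = -4, so the characteristic polynomial is λ² − (0)λ + (-4) with roots -2 and 2.
Eigenvectors give P = [[-5, -2], [3, 1]] with P⁻¹ = [[1, 2], [-3, -5]], and A = P·diag(-2, 2)·P⁻¹.
Then A³ = P·diag(-8, 8)·P⁻¹ = [[40, -16], [-24, 8]] · [[1, 2], [-3, -5]] = [[88, 160], [-48, -88]].

[[88, 160], [-48, -88]]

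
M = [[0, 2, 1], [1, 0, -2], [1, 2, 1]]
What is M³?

[[-1, 0, -4], [-3, -6, 1], [2, 2, -7]]

M² = [[3, 2, -3], [-2, -2, -1], [3, 4, -2]]
M³ = [[-1, 0, -4], [-3, -6, 1], [2, 2, -7]]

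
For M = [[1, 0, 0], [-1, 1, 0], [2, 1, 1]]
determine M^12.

[[1, 0, 0], [-12, 1, 0], [-42, 12, 1]]

M = I + N where N = [[0, 0, 0], [-1, 0, 0], [2, 1, 0]] is strictly lower-triangular, so N^3 = 0.
(I + N)^12 = I + 12·N + 66·N^2 = [[1, 0, 0], [-12, 1, 0], [-42, 12, 1]].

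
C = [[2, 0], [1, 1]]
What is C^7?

tr C = 3 and det C = 2, so the characteristic polynomial is λ² − (3)λ + (2) with roots 2 and 1.
Eigenvectors give P = [[1, 0], [1, -1]] with P⁻¹ = [[1, 0], [1, -1]], and C = P·diag(2, 1)·P⁻¹.
Then C^7 = P·diag(128, 1)·P⁻¹ = [[128, 0], [128, -1]] · [[1, 0], [1, -1]] = [[128, 0], [127, 1]].

[[128, 0], [127, 1]]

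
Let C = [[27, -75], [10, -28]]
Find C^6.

[[-3261, 9975], [-1330, 4054]]

tr C = -1 and det C = -6, so the characteristic polynomial is λ² − (-1)λ + (-6) with roots 2 and -3.
Eigenvectors give P = [[-3, -5], [-1, -2]] with P⁻¹ = [[-2, 5], [1, -3]], and C = P·diag(2, -3)·P⁻¹.
Then C^6 = P·diag(64, 729)·P⁻¹ = [[-192, -3645], [-64, -1458]] · [[-2, 5], [1, -3]] = [[-3261, 9975], [-1330, 4054]].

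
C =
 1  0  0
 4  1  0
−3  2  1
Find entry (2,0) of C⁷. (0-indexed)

C = I + N where N = [[0, 0, 0], [4, 0, 0], [−3, 2, 0]] is strictly lower-triangular, so N³ = 0.
(I + N)⁷ = I + 7·N + 21·N² = [[1, 0, 0], [28, 1, 0], [147, 14, 1]].

147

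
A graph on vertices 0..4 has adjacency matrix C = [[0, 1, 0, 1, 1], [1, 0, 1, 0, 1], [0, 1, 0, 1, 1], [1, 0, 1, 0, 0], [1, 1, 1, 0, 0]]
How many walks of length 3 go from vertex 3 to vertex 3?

0

The number of length-3 walks from vertex 3 to vertex 3 is entry (3,3) of C^3, where C is the adjacency matrix.
C^2 = [[3, 1, 3, 0, 1], [1, 3, 1, 2, 2], [3, 1, 3, 0, 1], [0, 2, 0, 2, 2], [1, 2, 1, 2, 3]]
C^3 = [[2, 7, 2, 6, 7], [7, 4, 7, 2, 5], [2, 7, 2, 6, 7], [6, 2, 6, 0, 2], [7, 5, 7, 2, 4]]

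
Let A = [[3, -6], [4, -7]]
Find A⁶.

tr A = -4 and det A = 3, so the characteristic polynomial is λ² − (-4)λ + (3) with roots -3 and -1.
Eigenvectors give P = [[1, 3], [1, 2]] with P⁻¹ = [[-2, 3], [1, -1]], and A = P·diag(-3, -1)·P⁻¹.
Then A⁶ = P·diag(729, 1)·P⁻¹ = [[729, 3], [729, 2]] · [[-2, 3], [1, -1]] = [[-1455, 2184], [-1456, 2185]].

[[-1455, 2184], [-1456, 2185]]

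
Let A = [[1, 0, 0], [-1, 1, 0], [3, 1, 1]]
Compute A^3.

[[1, 0, 0], [-3, 1, 0], [6, 3, 1]]

A = I + N where N = [[0, 0, 0], [-1, 0, 0], [3, 1, 0]] is strictly lower-triangular, so N^3 = 0.
(I + N)^3 = I + 3·N + 3·N^2 = [[1, 0, 0], [-3, 1, 0], [6, 3, 1]].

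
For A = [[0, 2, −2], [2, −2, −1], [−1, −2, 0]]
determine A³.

[[2, 16, −12], [22, −22, −4], [0, −20, 6]]

A² = [[6, 0, −2], [−3, 10, −2], [−4, 2, 4]]
A³ = [[2, 16, −12], [22, −22, −4], [0, −20, 6]]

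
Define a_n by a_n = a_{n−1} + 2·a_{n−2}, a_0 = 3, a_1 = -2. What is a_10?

With companion matrix A = [[1, 2], [1, 0]], [a_n, a_{n−1}]ᵀ = A·[a_{n−1}, a_{n−2}]ᵀ, so [a_10, a_9]ᵀ = A⁹·[a_1, a_0]ᵀ.
A⁹ = [[341, 342], [171, 170]], giving [a_10, a_9]ᵀ = [[344], [168]].

344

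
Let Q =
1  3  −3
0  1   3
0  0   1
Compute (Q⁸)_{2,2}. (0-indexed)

Q = I + N where N = [[0, 3, −3], [0, 0, 3], [0, 0, 0]] is strictly upper-triangular, so N³ = 0.
(I + N)⁸ = I + 8·N + 28·N² = [[1, 24, 228], [0, 1, 24], [0, 0, 1]].

1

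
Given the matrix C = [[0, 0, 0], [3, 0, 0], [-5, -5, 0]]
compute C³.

C is strictly triangular, hence nilpotent: C³ = 0, so C³ = 0.

[[0, 0, 0], [0, 0, 0], [0, 0, 0]]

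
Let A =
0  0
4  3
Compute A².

[[0, 0], [12, 9]]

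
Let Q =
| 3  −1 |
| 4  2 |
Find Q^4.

[[−75, −25], [100, −100]]

Q^2 = [[5, −5], [20, 0]]
Q^3 = [[−5, −15], [60, −20]]
Q^4 = [[−75, −25], [100, −100]]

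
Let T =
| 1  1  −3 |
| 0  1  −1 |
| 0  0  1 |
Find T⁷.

[[1, 7, −42], [0, 1, −7], [0, 0, 1]]

T = I + N where N = [[0, 1, −3], [0, 0, −1], [0, 0, 0]] is strictly upper-triangular, so N³ = 0.
(I + N)⁷ = I + 7·N + 21·N² = [[1, 7, −42], [0, 1, −7], [0, 0, 1]].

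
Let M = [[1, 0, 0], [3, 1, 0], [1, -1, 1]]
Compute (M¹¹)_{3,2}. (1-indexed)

M = I + N where N = [[0, 0, 0], [3, 0, 0], [1, -1, 0]] is strictly lower-triangular, so N³ = 0.
(I + N)¹¹ = I + 11·N + 55·N² = [[1, 0, 0], [33, 1, 0], [-154, -11, 1]].

-11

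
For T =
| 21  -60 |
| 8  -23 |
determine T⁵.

[[1221, -3660], [488, -1463]]

tr T = -2 and det T = -3, so the characteristic polynomial is λ² − (-2)λ + (-3) with roots -3 and 1.
Eigenvectors give P = [[-5, 3], [-2, 1]] with P⁻¹ = [[1, -3], [2, -5]], and T = P·diag(-3, 1)·P⁻¹.
Then T⁵ = P·diag(-243, 1)·P⁻¹ = [[1215, 3], [486, 1]] · [[1, -3], [2, -5]] = [[1221, -3660], [488, -1463]].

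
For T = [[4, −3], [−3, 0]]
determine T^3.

[[136, −75], [−75, 36]]

T^2 = [[25, −12], [−12, 9]]
T^3 = [[136, −75], [−75, 36]]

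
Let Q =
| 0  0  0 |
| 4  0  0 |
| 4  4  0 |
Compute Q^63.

[[0, 0, 0], [0, 0, 0], [0, 0, 0]]

Q is strictly triangular, hence nilpotent: Q^3 = 0, so Q^63 = 0.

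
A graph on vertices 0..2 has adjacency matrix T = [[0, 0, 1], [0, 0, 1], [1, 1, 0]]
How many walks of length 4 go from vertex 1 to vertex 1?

The number of length-4 walks from vertex 1 to vertex 1 is entry (1,1) of T^4, where T is the adjacency matrix.
T^2 = [[1, 1, 0], [1, 1, 0], [0, 0, 2]]
T^3 = [[0, 0, 2], [0, 0, 2], [2, 2, 0]]
T^4 = [[2, 2, 0], [2, 2, 0], [0, 0, 4]]

2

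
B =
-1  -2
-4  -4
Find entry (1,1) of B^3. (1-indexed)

-49

B^2 = [[9, 10], [20, 24]]
B^3 = [[-49, -58], [-116, -136]]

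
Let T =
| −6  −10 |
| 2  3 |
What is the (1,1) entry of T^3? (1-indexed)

−36

tr T = −3 and det T = 2, so the characteristic polynomial is λ² − (−3)λ + (2) with roots −1 and −2.
Eigenvectors give P = [[−2, −5], [1, 2]] with P⁻¹ = [[2, 5], [−1, −2]], and T = P·diag(−1, −2)·P⁻¹.
Then T^3 = P·diag(−1, −8)·P⁻¹ = [[2, 40], [−1, −16]] · [[2, 5], [−1, −2]] = [[−36, −70], [14, 27]].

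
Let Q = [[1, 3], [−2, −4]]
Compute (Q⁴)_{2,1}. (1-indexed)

30

tr Q = −3 and det Q = 2, so the characteristic polynomial is λ² − (−3)λ + (2) with roots −1 and −2.
Eigenvectors give P = [[3, −1], [−2, 1]] with P⁻¹ = [[1, 1], [2, 3]], and Q = P·diag(−1, −2)·P⁻¹.
Then Q⁴ = P·diag(1, 16)·P⁻¹ = [[3, −16], [−2, 16]] · [[1, 1], [2, 3]] = [[−29, −45], [30, 46]].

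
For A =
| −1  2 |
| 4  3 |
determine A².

[[9, 4], [8, 17]]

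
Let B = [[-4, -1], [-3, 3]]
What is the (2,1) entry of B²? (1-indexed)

3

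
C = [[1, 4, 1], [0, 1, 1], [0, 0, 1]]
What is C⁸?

[[1, 32, 120], [0, 1, 8], [0, 0, 1]]

C = I + N where N = [[0, 4, 1], [0, 0, 1], [0, 0, 0]] is strictly upper-triangular, so N³ = 0.
(I + N)⁸ = I + 8·N + 28·N² = [[1, 32, 120], [0, 1, 8], [0, 0, 1]].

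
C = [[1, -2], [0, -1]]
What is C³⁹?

C² = I (check: tr C = 0 and det C = -1), so C³⁹ = C since 39 is odd.

[[1, -2], [0, -1]]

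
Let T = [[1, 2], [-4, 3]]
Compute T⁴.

[[-79, -48], [96, -127]]

T² = [[-7, 8], [-16, 1]]
T³ = [[-39, 10], [-20, -29]]
T⁴ = [[-79, -48], [96, -127]]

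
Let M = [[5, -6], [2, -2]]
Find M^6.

[[253, -378], [126, -188]]

tr M = 3 and det M = 2, so the characteristic polynomial is λ² − (3)λ + (2) with roots 1 and 2.
Eigenvectors give P = [[-3, -2], [-2, -1]] with P⁻¹ = [[1, -2], [-2, 3]], and M = P·diag(1, 2)·P⁻¹.
Then M^6 = P·diag(1, 64)·P⁻¹ = [[-3, -128], [-2, -64]] · [[1, -2], [-2, 3]] = [[253, -378], [126, -188]].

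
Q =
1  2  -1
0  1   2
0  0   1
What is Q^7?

[[1, 14, 77], [0, 1, 14], [0, 0, 1]]

Q = I + N where N = [[0, 2, -1], [0, 0, 2], [0, 0, 0]] is strictly upper-triangular, so N^3 = 0.
(I + N)^7 = I + 7·N + 21·N^2 = [[1, 14, 77], [0, 1, 14], [0, 0, 1]].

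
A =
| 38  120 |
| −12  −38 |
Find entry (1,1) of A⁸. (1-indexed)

256

tr A = 0 and det A = −4, so the characteristic polynomial is λ² − (0)λ + (−4) with roots −2 and 2.
Eigenvectors give P = [[3, 10], [−1, −3]] with P⁻¹ = [[−3, −10], [1, 3]], and A = P·diag(−2, 2)·P⁻¹.
Then A⁸ = P·diag(256, 256)·P⁻¹ = [[768, 2560], [−256, −768]] · [[−3, −10], [1, 3]] = [[256, 0], [0, 256]].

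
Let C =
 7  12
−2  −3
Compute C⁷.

[[6559, 13116], [−2186, −4371]]

tr C = 4 and det C = 3, so the characteristic polynomial is λ² − (4)λ + (3) with roots 3 and 1.
Eigenvectors give P = [[−3, −2], [1, 1]] with P⁻¹ = [[−1, −2], [1, 3]], and C = P·diag(3, 1)·P⁻¹.
Then C⁷ = P·diag(2187, 1)·P⁻¹ = [[−6561, −2], [2187, 1]] · [[−1, −2], [1, 3]] = [[6559, 13116], [−2186, −4371]].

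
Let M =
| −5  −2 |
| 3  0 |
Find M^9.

[[−58025, −38342], [57513, 37830]]

tr M = −5 and det M = 6, so the characteristic polynomial is λ² − (−5)λ + (6) with roots −3 and −2.
Eigenvectors give P = [[−1, −2], [1, 3]] with P⁻¹ = [[−3, −2], [1, 1]], and M = P·diag(−3, −2)·P⁻¹.
Then M^9 = P·diag(−19683, −512)·P⁻¹ = [[19683, 1024], [−19683, −1536]] · [[−3, −2], [1, 1]] = [[−58025, −38342], [57513, 37830]].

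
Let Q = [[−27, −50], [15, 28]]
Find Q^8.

[[−31269, −63050], [18915, 38086]]

tr Q = 1 and det Q = −6, so the characteristic polynomial is λ² − (1)λ + (−6) with roots 3 and −2.
Eigenvectors give P = [[−5, −2], [3, 1]] with P⁻¹ = [[1, 2], [−3, −5]], and Q = P·diag(3, −2)·P⁻¹.
Then Q^8 = P·diag(6561, 256)·P⁻¹ = [[−32805, −512], [19683, 256]] · [[1, 2], [−3, −5]] = [[−31269, −63050], [18915, 38086]].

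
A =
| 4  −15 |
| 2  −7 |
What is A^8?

[[−1274, 3825], [−510, 1531]]

tr A = −3 and det A = 2, so the characteristic polynomial is λ² − (−3)λ + (2) with roots −2 and −1.
Eigenvectors give P = [[−5, 3], [−2, 1]] with P⁻¹ = [[1, −3], [2, −5]], and A = P·diag(−2, −1)·P⁻¹.
Then A^8 = P·diag(256, 1)·P⁻¹ = [[−1280, 3], [−512, 1]] · [[1, −3], [2, −5]] = [[−1274, 3825], [−510, 1531]].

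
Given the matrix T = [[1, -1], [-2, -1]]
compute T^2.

[[3, 0], [0, 3]]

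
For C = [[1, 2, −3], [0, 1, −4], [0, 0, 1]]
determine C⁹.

[[1, 18, −315], [0, 1, −36], [0, 0, 1]]

C = I + N where N = [[0, 2, −3], [0, 0, −4], [0, 0, 0]] is strictly upper-triangular, so N³ = 0.
(I + N)⁹ = I + 9·N + 36·N² = [[1, 18, −315], [0, 1, −36], [0, 0, 1]].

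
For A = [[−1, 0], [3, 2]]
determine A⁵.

tr A = 1 and det A = −2, so the characteristic polynomial is λ² − (1)λ + (−2) with roots −1 and 2.
Eigenvectors give P = [[−1, 0], [1, 1]] with P⁻¹ = [[−1, 0], [1, 1]], and A = P·diag(−1, 2)·P⁻¹.
Then A⁵ = P·diag(−1, 32)·P⁻¹ = [[1, 0], [−1, 32]] · [[−1, 0], [1, 1]] = [[−1, 0], [33, 32]].

[[−1, 0], [33, 32]]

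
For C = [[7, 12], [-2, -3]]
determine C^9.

tr C = 4 and det C = 3, so the characteristic polynomial is λ² − (4)λ + (3) with roots 1 and 3.
Eigenvectors give P = [[-2, -3], [1, 1]] with P⁻¹ = [[1, 3], [-1, -2]], and C = P·diag(1, 3)·P⁻¹.
Then C^9 = P·diag(1, 19683)·P⁻¹ = [[-2, -59049], [1, 19683]] · [[1, 3], [-1, -2]] = [[59047, 118092], [-19682, -39363]].

[[59047, 118092], [-19682, -39363]]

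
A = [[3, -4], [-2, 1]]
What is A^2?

[[17, -16], [-8, 9]]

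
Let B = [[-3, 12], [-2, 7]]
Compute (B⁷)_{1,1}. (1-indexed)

tr B = 4 and det B = 3, so the characteristic polynomial is λ² − (4)λ + (3) with roots 3 and 1.
Eigenvectors give P = [[2, 3], [1, 1]] with P⁻¹ = [[-1, 3], [1, -2]], and B = P·diag(3, 1)·P⁻¹.
Then B⁷ = P·diag(2187, 1)·P⁻¹ = [[4374, 3], [2187, 1]] · [[-1, 3], [1, -2]] = [[-4371, 13116], [-2186, 6559]].

-4371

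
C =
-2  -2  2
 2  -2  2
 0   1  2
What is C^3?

C^2 = [[0, 10, -4], [-8, 2, 4], [2, 0, 6]]
C^3 = [[20, -24, 12], [20, 16, -4], [-4, 2, 16]]

[[20, -24, 12], [20, 16, -4], [-4, 2, 16]]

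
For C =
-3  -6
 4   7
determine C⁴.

tr C = 4 and det C = 3, so the characteristic polynomial is λ² − (4)λ + (3) with roots 3 and 1.
Eigenvectors give P = [[-1, 3], [1, -2]] with P⁻¹ = [[2, 3], [1, 1]], and C = P·diag(3, 1)·P⁻¹.
Then C⁴ = P·diag(81, 1)·P⁻¹ = [[-81, 3], [81, -2]] · [[2, 3], [1, 1]] = [[-159, -240], [160, 241]].

[[-159, -240], [160, 241]]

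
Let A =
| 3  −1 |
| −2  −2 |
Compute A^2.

[[11, −1], [−2, 6]]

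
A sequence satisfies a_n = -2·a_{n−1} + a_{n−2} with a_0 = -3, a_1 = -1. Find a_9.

With companion matrix T = [[-2, 1], [1, 0]], [a_n, a_{n−1}]ᵀ = T·[a_{n−1}, a_{n−2}]ᵀ, so [a_9, a_8]ᵀ = T^8·[a_1, a_0]ᵀ.
T^8 = [[985, -408], [-408, 169]], giving [a_9, a_8]ᵀ = [[239], [-99]].

239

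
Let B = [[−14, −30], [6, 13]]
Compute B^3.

tr B = −1 and det B = −2, so the characteristic polynomial is λ² − (−1)λ + (−2) with roots −2 and 1.
Eigenvectors give P = [[5, −2], [−2, 1]] with P⁻¹ = [[1, 2], [2, 5]], and B = P·diag(−2, 1)·P⁻¹.
Then B^3 = P·diag(−8, 1)·P⁻¹ = [[−40, −2], [16, 1]] · [[1, 2], [2, 5]] = [[−44, −90], [18, 37]].

[[−44, −90], [18, 37]]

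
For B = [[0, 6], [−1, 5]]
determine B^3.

[[−30, 114], [−19, 65]]

tr B = 5 and det B = 6, so the characteristic polynomial is λ² − (5)λ + (6) with roots 3 and 2.
Eigenvectors give P = [[−2, 3], [−1, 1]] with P⁻¹ = [[1, −3], [1, −2]], and B = P·diag(3, 2)·P⁻¹.
Then B^3 = P·diag(27, 8)·P⁻¹ = [[−54, 24], [−27, 8]] · [[1, −3], [1, −2]] = [[−30, 114], [−19, 65]].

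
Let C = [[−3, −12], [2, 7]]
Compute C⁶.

tr C = 4 and det C = 3, so the characteristic polynomial is λ² − (4)λ + (3) with roots 1 and 3.
Eigenvectors give P = [[−3, −2], [1, 1]] with P⁻¹ = [[−1, −2], [1, 3]], and C = P·diag(1, 3)·P⁻¹.
Then C⁶ = P·diag(1, 729)·P⁻¹ = [[−3, −1458], [1, 729]] · [[−1, −2], [1, 3]] = [[−1455, −4368], [728, 2185]].

[[−1455, −4368], [728, 2185]]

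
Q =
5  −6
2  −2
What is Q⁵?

tr Q = 3 and det Q = 2, so the characteristic polynomial is λ² − (3)λ + (2) with roots 1 and 2.
Eigenvectors give P = [[3, 2], [2, 1]] with P⁻¹ = [[−1, 2], [2, −3]], and Q = P·diag(1, 2)·P⁻¹.
Then Q⁵ = P·diag(1, 32)·P⁻¹ = [[3, 64], [2, 32]] · [[−1, 2], [2, −3]] = [[125, −186], [62, −92]].

[[125, −186], [62, −92]]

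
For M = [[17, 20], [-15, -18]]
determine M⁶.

[[-1931, -2660], [1995, 2724]]

tr M = -1 and det M = -6, so the characteristic polynomial is λ² − (-1)λ + (-6) with roots 2 and -3.
Eigenvectors give P = [[4, -1], [-3, 1]] with P⁻¹ = [[1, 1], [3, 4]], and M = P·diag(2, -3)·P⁻¹.
Then M⁶ = P·diag(64, 729)·P⁻¹ = [[256, -729], [-192, 729]] · [[1, 1], [3, 4]] = [[-1931, -2660], [1995, 2724]].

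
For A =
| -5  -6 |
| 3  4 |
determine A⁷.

tr A = -1 and det A = -2, so the characteristic polynomial is λ² − (-1)λ + (-2) with roots 1 and -2.
Eigenvectors give P = [[1, 2], [-1, -1]] with P⁻¹ = [[-1, -2], [1, 1]], and A = P·diag(1, -2)·P⁻¹.
Then A⁷ = P·diag(1, -128)·P⁻¹ = [[1, -256], [-1, 128]] · [[-1, -2], [1, 1]] = [[-257, -258], [129, 130]].

[[-257, -258], [129, 130]]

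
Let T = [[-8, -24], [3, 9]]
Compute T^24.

[[-8, -24], [3, 9]]

T² = T (a projection; rank 1, trace 1), so T^24 = T.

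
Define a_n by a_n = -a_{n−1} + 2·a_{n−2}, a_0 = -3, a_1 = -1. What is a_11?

1363

With companion matrix Q = [[-1, 2], [1, 0]], [a_n, a_{n−1}]ᵀ = Q·[a_{n−1}, a_{n−2}]ᵀ, so [a_11, a_10]ᵀ = Q¹⁰·[a_1, a_0]ᵀ.
Q¹⁰ = [[683, -682], [-341, 342]], giving [a_11, a_10]ᵀ = [[1363], [-685]].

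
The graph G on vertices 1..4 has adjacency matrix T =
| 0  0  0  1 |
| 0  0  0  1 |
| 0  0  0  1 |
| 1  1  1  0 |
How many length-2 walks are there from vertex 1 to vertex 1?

The number of length-2 walks from vertex 1 to vertex 1 is entry (1,1) of T², where T is the adjacency matrix.
T² = [[1, 1, 1, 0], [1, 1, 1, 0], [1, 1, 1, 0], [0, 0, 0, 3]]

1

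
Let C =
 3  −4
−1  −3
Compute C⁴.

C² = [[13, 0], [0, 13]]
C³ = [[39, −52], [−13, −39]]
C⁴ = [[169, 0], [0, 169]]

[[169, 0], [0, 169]]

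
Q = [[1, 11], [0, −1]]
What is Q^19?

Q² = I (check: tr Q = 0 and det Q = −1), so Q^19 = Q since 19 is odd.

[[1, 11], [0, −1]]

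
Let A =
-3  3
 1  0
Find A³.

[[-45, 36], [12, -9]]

A² = [[12, -9], [-3, 3]]
A³ = [[-45, 36], [12, -9]]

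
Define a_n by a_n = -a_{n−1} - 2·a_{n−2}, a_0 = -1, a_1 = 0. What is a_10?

-34

With companion matrix M = [[-1, -2], [1, 0]], [a_n, a_{n−1}]ᵀ = M·[a_{n−1}, a_{n−2}]ᵀ, so [a_10, a_9]ᵀ = M^9·[a_1, a_0]ᵀ.
M^9 = [[11, 34], [-17, -6]], giving [a_10, a_9]ᵀ = [[-34], [6]].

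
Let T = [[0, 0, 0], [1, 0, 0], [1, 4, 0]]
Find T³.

[[0, 0, 0], [0, 0, 0], [0, 0, 0]]

T is strictly triangular, hence nilpotent: T³ = 0, so T³ = 0.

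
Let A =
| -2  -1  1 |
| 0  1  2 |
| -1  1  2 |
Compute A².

[[3, 2, -2], [-2, 3, 6], [0, 4, 5]]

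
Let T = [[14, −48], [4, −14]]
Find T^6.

tr T = 0 and det T = −4, so the characteristic polynomial is λ² − (0)λ + (−4) with roots −2 and 2.
Eigenvectors give P = [[3, 4], [1, 1]] with P⁻¹ = [[−1, 4], [1, −3]], and T = P·diag(−2, 2)·P⁻¹.
Then T^6 = P·diag(64, 64)·P⁻¹ = [[192, 256], [64, 64]] · [[−1, 4], [1, −3]] = [[64, 0], [0, 64]].

[[64, 0], [0, 64]]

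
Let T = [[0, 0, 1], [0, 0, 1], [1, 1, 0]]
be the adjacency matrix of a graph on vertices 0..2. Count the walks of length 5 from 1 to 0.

The number of length-5 walks from vertex 1 to vertex 0 is entry (1,0) of T^5, where T is the adjacency matrix.
T^2 = [[1, 1, 0], [1, 1, 0], [0, 0, 2]]
T^3 = [[0, 0, 2], [0, 0, 2], [2, 2, 0]]
T^4 = [[2, 2, 0], [2, 2, 0], [0, 0, 4]]
T^5 = [[0, 0, 4], [0, 0, 4], [4, 4, 0]]

0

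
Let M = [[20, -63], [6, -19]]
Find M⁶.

tr M = 1 and det M = -2, so the characteristic polynomial is λ² − (1)λ + (-2) with roots -1 and 2.
Eigenvectors give P = [[3, 7], [1, 2]] with P⁻¹ = [[-2, 7], [1, -3]], and M = P·diag(-1, 2)·P⁻¹.
Then M⁶ = P·diag(1, 64)·P⁻¹ = [[3, 448], [1, 128]] · [[-2, 7], [1, -3]] = [[442, -1323], [126, -377]].

[[442, -1323], [126, -377]]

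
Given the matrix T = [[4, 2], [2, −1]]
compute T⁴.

[[436, 150], [150, 61]]

T² = [[20, 6], [6, 5]]
T³ = [[92, 34], [34, 7]]
T⁴ = [[436, 150], [150, 61]]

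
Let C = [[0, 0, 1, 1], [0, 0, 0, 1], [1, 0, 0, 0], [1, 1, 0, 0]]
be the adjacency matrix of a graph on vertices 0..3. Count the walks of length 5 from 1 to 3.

The number of length-5 walks from vertex 1 to vertex 3 is entry (1,3) of C⁵, where C is the adjacency matrix.
C² = [[2, 1, 0, 0], [1, 1, 0, 0], [0, 0, 1, 1], [0, 0, 1, 2]]
C³ = [[0, 0, 2, 3], [0, 0, 1, 2], [2, 1, 0, 0], [3, 2, 0, 0]]
C⁴ = [[5, 3, 0, 0], [3, 2, 0, 0], [0, 0, 2, 3], [0, 0, 3, 5]]
C⁵ = [[0, 0, 5, 8], [0, 0, 3, 5], [5, 3, 0, 0], [8, 5, 0, 0]]

5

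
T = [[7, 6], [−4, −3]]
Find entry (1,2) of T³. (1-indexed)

tr T = 4 and det T = 3, so the characteristic polynomial is λ² − (4)λ + (3) with roots 3 and 1.
Eigenvectors give P = [[−3, −1], [2, 1]] with P⁻¹ = [[−1, −1], [2, 3]], and T = P·diag(3, 1)·P⁻¹.
Then T³ = P·diag(27, 1)·P⁻¹ = [[−81, −1], [54, 1]] · [[−1, −1], [2, 3]] = [[79, 78], [−52, −51]].

78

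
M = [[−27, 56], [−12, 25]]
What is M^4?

tr M = −2 and det M = −3, so the characteristic polynomial is λ² − (−2)λ + (−3) with roots −3 and 1.
Eigenvectors give P = [[7, 2], [3, 1]] with P⁻¹ = [[1, −2], [−3, 7]], and M = P·diag(−3, 1)·P⁻¹.
Then M^4 = P·diag(81, 1)·P⁻¹ = [[567, 2], [243, 1]] · [[1, −2], [−3, 7]] = [[561, −1120], [240, −479]].

[[561, −1120], [240, −479]]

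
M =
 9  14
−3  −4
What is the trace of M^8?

tr M = 5 and det M = 6, so the characteristic polynomial is λ² − (5)λ + (6) with roots 3 and 2.
Eigenvectors give P = [[7, −2], [−3, 1]] with P⁻¹ = [[1, 2], [3, 7]], and M = P·diag(3, 2)·P⁻¹.
Then M^8 = P·diag(6561, 256)·P⁻¹ = [[45927, −512], [−19683, 256]] · [[1, 2], [3, 7]] = [[44391, 88270], [−18915, −37574]].

6817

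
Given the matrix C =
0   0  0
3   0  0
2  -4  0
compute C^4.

C is strictly triangular, hence nilpotent: C^3 = 0, so C^4 = 0.

[[0, 0, 0], [0, 0, 0], [0, 0, 0]]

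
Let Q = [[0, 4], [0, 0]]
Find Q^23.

[[0, 0], [0, 0]]

Q is strictly triangular, hence nilpotent: Q^2 = 0, so Q^23 = 0.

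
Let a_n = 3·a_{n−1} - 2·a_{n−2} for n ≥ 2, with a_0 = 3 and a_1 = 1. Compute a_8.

With companion matrix T = [[3, -2], [1, 0]], [a_n, a_{n−1}]ᵀ = T·[a_{n−1}, a_{n−2}]ᵀ, so [a_8, a_7]ᵀ = T⁷·[a_1, a_0]ᵀ.
T⁷ = [[255, -254], [127, -126]], giving [a_8, a_7]ᵀ = [[-507], [-251]].

-507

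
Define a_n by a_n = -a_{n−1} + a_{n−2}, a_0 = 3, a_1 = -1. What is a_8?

With companion matrix M = [[-1, 1], [1, 0]], [a_n, a_{n−1}]ᵀ = M·[a_{n−1}, a_{n−2}]ᵀ, so [a_8, a_7]ᵀ = M⁷·[a_1, a_0]ᵀ.
M⁷ = [[-21, 13], [13, -8]], giving [a_8, a_7]ᵀ = [[60], [-37]].

60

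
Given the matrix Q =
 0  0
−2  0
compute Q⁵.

[[0, 0], [0, 0]]

Q is strictly triangular, hence nilpotent: Q² = 0, so Q⁵ = 0.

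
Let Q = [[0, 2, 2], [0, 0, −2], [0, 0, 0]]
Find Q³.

Q is strictly triangular, hence nilpotent: Q³ = 0, so Q³ = 0.

[[0, 0, 0], [0, 0, 0], [0, 0, 0]]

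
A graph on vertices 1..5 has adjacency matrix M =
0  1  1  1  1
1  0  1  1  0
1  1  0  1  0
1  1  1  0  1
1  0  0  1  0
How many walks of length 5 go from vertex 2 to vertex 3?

77

The number of length-5 walks from vertex 2 to vertex 3 is entry (2,3) of M^5, where M is the adjacency matrix.
M^2 = [[4, 2, 2, 3, 1], [2, 3, 2, 2, 2], [2, 2, 3, 2, 2], [3, 2, 2, 4, 1], [1, 2, 2, 1, 2]]
M^3 = [[8, 9, 9, 9, 7], [9, 6, 7, 9, 4], [9, 7, 6, 9, 4], [9, 9, 9, 8, 7], [7, 4, 4, 7, 2]]
M^4 = [[34, 26, 26, 33, 17], [26, 25, 24, 26, 18], [26, 24, 25, 26, 18], [33, 26, 26, 34, 17], [17, 18, 18, 17, 14]]
M^5 = [[102, 93, 93, 103, 67], [93, 76, 77, 93, 52], [93, 77, 76, 93, 52], [103, 93, 93, 102, 67], [67, 52, 52, 67, 34]]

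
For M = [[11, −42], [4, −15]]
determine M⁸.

[[−39359, 137760], [−13120, 45921]]

tr M = −4 and det M = 3, so the characteristic polynomial is λ² − (−4)λ + (3) with roots −3 and −1.
Eigenvectors give P = [[−3, −7], [−1, −2]] with P⁻¹ = [[2, −7], [−1, 3]], and M = P·diag(−3, −1)·P⁻¹.
Then M⁸ = P·diag(6561, 1)·P⁻¹ = [[−19683, −7], [−6561, −2]] · [[2, −7], [−1, 3]] = [[−39359, 137760], [−13120, 45921]].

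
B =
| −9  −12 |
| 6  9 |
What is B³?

[[−81, −108], [54, 81]]

tr B = 0 and det B = −9, so the characteristic polynomial is λ² − (0)λ + (−9) with roots 3 and −3.
Eigenvectors give P = [[−1, −2], [1, 1]] with P⁻¹ = [[1, 2], [−1, −1]], and B = P·diag(3, −3)·P⁻¹.
Then B³ = P·diag(27, −27)·P⁻¹ = [[−27, 54], [27, −27]] · [[1, 2], [−1, −1]] = [[−81, −108], [54, 81]].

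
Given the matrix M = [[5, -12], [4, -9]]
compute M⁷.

tr M = -4 and det M = 3, so the characteristic polynomial is λ² − (-4)λ + (3) with roots -1 and -3.
Eigenvectors give P = [[2, -3], [1, -2]] with P⁻¹ = [[2, -3], [1, -2]], and M = P·diag(-1, -3)·P⁻¹.
Then M⁷ = P·diag(-1, -2187)·P⁻¹ = [[-2, 6561], [-1, 4374]] · [[2, -3], [1, -2]] = [[6557, -13116], [4372, -8745]].

[[6557, -13116], [4372, -8745]]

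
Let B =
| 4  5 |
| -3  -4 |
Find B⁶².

[[1, 0], [0, 1]]

B² = I (check: tr B = 0 and det B = -1), so B⁶² = I since 62 is even.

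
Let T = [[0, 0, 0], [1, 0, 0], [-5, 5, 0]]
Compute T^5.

T is strictly triangular, hence nilpotent: T^3 = 0, so T^5 = 0.

[[0, 0, 0], [0, 0, 0], [0, 0, 0]]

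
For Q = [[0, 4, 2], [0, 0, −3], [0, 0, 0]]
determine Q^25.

Q is strictly triangular, hence nilpotent: Q^3 = 0, so Q^25 = 0.

[[0, 0, 0], [0, 0, 0], [0, 0, 0]]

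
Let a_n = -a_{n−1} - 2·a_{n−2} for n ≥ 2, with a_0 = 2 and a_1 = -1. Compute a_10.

57

With companion matrix M = [[-1, -2], [1, 0]], [a_n, a_{n−1}]ᵀ = M·[a_{n−1}, a_{n−2}]ᵀ, so [a_10, a_9]ᵀ = M⁹·[a_1, a_0]ᵀ.
M⁹ = [[11, 34], [-17, -6]], giving [a_10, a_9]ᵀ = [[57], [5]].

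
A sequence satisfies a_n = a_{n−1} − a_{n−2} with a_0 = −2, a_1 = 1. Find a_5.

−3

With companion matrix Q = [[1, −1], [1, 0]], [a_n, a_{n−1}]ᵀ = Q·[a_{n−1}, a_{n−2}]ᵀ, so [a_5, a_4]ᵀ = Q⁴·[a_1, a_0]ᵀ.
Q⁴ = [[−1, 1], [−1, 0]], giving [a_5, a_4]ᵀ = [[−3], [−1]].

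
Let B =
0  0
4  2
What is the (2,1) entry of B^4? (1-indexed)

B^2 = [[0, 0], [8, 4]]
B^3 = [[0, 0], [16, 8]]
B^4 = [[0, 0], [32, 16]]

32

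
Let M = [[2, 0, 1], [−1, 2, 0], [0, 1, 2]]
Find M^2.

[[4, 1, 4], [−4, 4, −1], [−1, 4, 4]]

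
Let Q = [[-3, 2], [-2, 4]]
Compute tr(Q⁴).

Q² = [[5, 2], [-2, 12]]
Q³ = [[-19, 18], [-18, 44]]
Q⁴ = [[21, 34], [-34, 140]]

161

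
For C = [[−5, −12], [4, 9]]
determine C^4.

tr C = 4 and det C = 3, so the characteristic polynomial is λ² − (4)λ + (3) with roots 1 and 3.
Eigenvectors give P = [[−2, −3], [1, 2]] with P⁻¹ = [[−2, −3], [1, 2]], and C = P·diag(1, 3)·P⁻¹.
Then C^4 = P·diag(1, 81)·P⁻¹ = [[−2, −243], [1, 162]] · [[−2, −3], [1, 2]] = [[−239, −480], [160, 321]].

[[−239, −480], [160, 321]]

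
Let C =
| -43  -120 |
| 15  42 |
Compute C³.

tr C = -1 and det C = -6, so the characteristic polynomial is λ² − (-1)λ + (-6) with roots 2 and -3.
Eigenvectors give P = [[-8, 3], [3, -1]] with P⁻¹ = [[1, 3], [3, 8]], and C = P·diag(2, -3)·P⁻¹.
Then C³ = P·diag(8, -27)·P⁻¹ = [[-64, -81], [24, 27]] · [[1, 3], [3, 8]] = [[-307, -840], [105, 288]].

[[-307, -840], [105, 288]]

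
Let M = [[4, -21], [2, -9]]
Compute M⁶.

tr M = -5 and det M = 6, so the characteristic polynomial is λ² − (-5)λ + (6) with roots -2 and -3.
Eigenvectors give P = [[7, -3], [2, -1]] with P⁻¹ = [[1, -3], [2, -7]], and M = P·diag(-2, -3)·P⁻¹.
Then M⁶ = P·diag(64, 729)·P⁻¹ = [[448, -2187], [128, -729]] · [[1, -3], [2, -7]] = [[-3926, 13965], [-1330, 4719]].

[[-3926, 13965], [-1330, 4719]]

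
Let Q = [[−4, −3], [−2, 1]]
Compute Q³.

[[−106, −57], [−38, −11]]

Q² = [[22, 9], [6, 7]]
Q³ = [[−106, −57], [−38, −11]]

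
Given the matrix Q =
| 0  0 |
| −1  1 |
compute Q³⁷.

[[0, 0], [−1, 1]]

Q² = Q (a projection; rank 1, trace 1), so Q³⁷ = Q.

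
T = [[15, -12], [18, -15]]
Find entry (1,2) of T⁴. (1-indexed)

tr T = 0 and det T = -9, so the characteristic polynomial is λ² − (0)λ + (-9) with roots 3 and -3.
Eigenvectors give P = [[1, -2], [1, -3]] with P⁻¹ = [[3, -2], [1, -1]], and T = P·diag(3, -3)·P⁻¹.
Then T⁴ = P·diag(81, 81)·P⁻¹ = [[81, -162], [81, -243]] · [[3, -2], [1, -1]] = [[81, 0], [0, 81]].

0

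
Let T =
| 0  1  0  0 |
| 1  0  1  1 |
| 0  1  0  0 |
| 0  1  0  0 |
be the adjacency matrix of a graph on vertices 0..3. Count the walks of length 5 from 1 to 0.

9

The number of length-5 walks from vertex 1 to vertex 0 is entry (1,0) of T⁵, where T is the adjacency matrix.
T² = [[1, 0, 1, 1], [0, 3, 0, 0], [1, 0, 1, 1], [1, 0, 1, 1]]
T³ = [[0, 3, 0, 0], [3, 0, 3, 3], [0, 3, 0, 0], [0, 3, 0, 0]]
T⁴ = [[3, 0, 3, 3], [0, 9, 0, 0], [3, 0, 3, 3], [3, 0, 3, 3]]
T⁵ = [[0, 9, 0, 0], [9, 0, 9, 9], [0, 9, 0, 0], [0, 9, 0, 0]]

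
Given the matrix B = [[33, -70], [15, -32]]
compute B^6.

[[4719, -9310], [1995, -3926]]

tr B = 1 and det B = -6, so the characteristic polynomial is λ² − (1)λ + (-6) with roots -2 and 3.
Eigenvectors give P = [[2, 7], [1, 3]] with P⁻¹ = [[-3, 7], [1, -2]], and B = P·diag(-2, 3)·P⁻¹.
Then B^6 = P·diag(64, 729)·P⁻¹ = [[128, 5103], [64, 2187]] · [[-3, 7], [1, -2]] = [[4719, -9310], [1995, -3926]].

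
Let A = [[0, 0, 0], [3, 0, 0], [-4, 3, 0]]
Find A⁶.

[[0, 0, 0], [0, 0, 0], [0, 0, 0]]

A is strictly triangular, hence nilpotent: A³ = 0, so A⁶ = 0.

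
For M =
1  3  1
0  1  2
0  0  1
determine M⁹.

[[1, 27, 225], [0, 1, 18], [0, 0, 1]]

M = I + N where N = [[0, 3, 1], [0, 0, 2], [0, 0, 0]] is strictly upper-triangular, so N³ = 0.
(I + N)⁹ = I + 9·N + 36·N² = [[1, 27, 225], [0, 1, 18], [0, 0, 1]].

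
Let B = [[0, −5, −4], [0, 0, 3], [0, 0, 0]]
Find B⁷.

B is strictly triangular, hence nilpotent: B³ = 0, so B⁷ = 0.

[[0, 0, 0], [0, 0, 0], [0, 0, 0]]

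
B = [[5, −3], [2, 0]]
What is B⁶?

[[2059, −1995], [1330, −1266]]

tr B = 5 and det B = 6, so the characteristic polynomial is λ² − (5)λ + (6) with roots 2 and 3.
Eigenvectors give P = [[−1, −3], [−1, −2]] with P⁻¹ = [[2, −3], [−1, 1]], and B = P·diag(2, 3)·P⁻¹.
Then B⁶ = P·diag(64, 729)·P⁻¹ = [[−64, −2187], [−64, −1458]] · [[2, −3], [−1, 1]] = [[2059, −1995], [1330, −1266]].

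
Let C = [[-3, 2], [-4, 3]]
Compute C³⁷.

C² = I (check: tr C = 0 and det C = -1), so C³⁷ = C since 37 is odd.

[[-3, 2], [-4, 3]]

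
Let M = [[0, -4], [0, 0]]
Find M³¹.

[[0, 0], [0, 0]]

M is strictly triangular, hence nilpotent: M² = 0, so M³¹ = 0.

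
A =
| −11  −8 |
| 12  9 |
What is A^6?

[[2185, 1456], [−2184, −1455]]

tr A = −2 and det A = −3, so the characteristic polynomial is λ² − (−2)λ + (−3) with roots 1 and −3.
Eigenvectors give P = [[−2, −1], [3, 1]] with P⁻¹ = [[1, 1], [−3, −2]], and A = P·diag(1, −3)·P⁻¹.
Then A^6 = P·diag(1, 729)·P⁻¹ = [[−2, −729], [3, 729]] · [[1, 1], [−3, −2]] = [[2185, 1456], [−2184, −1455]].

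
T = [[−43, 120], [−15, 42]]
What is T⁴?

[[601, −1560], [195, −504]]

tr T = −1 and det T = −6, so the characteristic polynomial is λ² − (−1)λ + (−6) with roots 2 and −3.
Eigenvectors give P = [[−8, 3], [−3, 1]] with P⁻¹ = [[1, −3], [3, −8]], and T = P·diag(2, −3)·P⁻¹.
Then T⁴ = P·diag(16, 81)·P⁻¹ = [[−128, 243], [−48, 81]] · [[1, −3], [3, −8]] = [[601, −1560], [195, −504]].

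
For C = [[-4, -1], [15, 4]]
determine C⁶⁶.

C² = I (check: tr C = 0 and det C = -1), so C⁶⁶ = I since 66 is even.

[[1, 0], [0, 1]]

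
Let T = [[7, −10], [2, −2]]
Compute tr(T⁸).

tr T = 5 and det T = 6, so the characteristic polynomial is λ² − (5)λ + (6) with roots 2 and 3.
Eigenvectors give P = [[−2, 5], [−1, 2]] with P⁻¹ = [[2, −5], [1, −2]], and T = P·diag(2, 3)·P⁻¹.
Then T⁸ = P·diag(256, 6561)·P⁻¹ = [[−512, 32805], [−256, 13122]] · [[2, −5], [1, −2]] = [[31781, −63050], [12610, −24964]].

6817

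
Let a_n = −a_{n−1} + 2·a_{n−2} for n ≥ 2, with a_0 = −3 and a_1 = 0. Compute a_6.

With companion matrix T = [[−1, 2], [1, 0]], [a_n, a_{n−1}]ᵀ = T·[a_{n−1}, a_{n−2}]ᵀ, so [a_6, a_5]ᵀ = T⁵·[a_1, a_0]ᵀ.
T⁵ = [[−21, 22], [11, −10]], giving [a_6, a_5]ᵀ = [[−66], [30]].

−66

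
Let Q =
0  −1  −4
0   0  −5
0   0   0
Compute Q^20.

[[0, 0, 0], [0, 0, 0], [0, 0, 0]]

Q is strictly triangular, hence nilpotent: Q^3 = 0, so Q^20 = 0.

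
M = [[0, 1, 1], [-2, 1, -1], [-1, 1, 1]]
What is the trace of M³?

-16

M² = [[-3, 2, 0], [-1, -2, -4], [-3, 1, -1]]
M³ = [[-4, -1, -5], [8, -7, -3], [-1, -3, -5]]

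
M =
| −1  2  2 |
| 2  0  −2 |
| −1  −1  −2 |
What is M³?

M² = [[3, −4, −10], [0, 6, 8], [1, 0, 4]]
M³ = [[−1, 16, 34], [4, −8, −28], [−5, −2, −6]]

[[−1, 16, 34], [4, −8, −28], [−5, −2, −6]]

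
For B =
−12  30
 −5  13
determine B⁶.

[[−1266, 3990], [−665, 2059]]

tr B = 1 and det B = −6, so the characteristic polynomial is λ² − (1)λ + (−6) with roots 3 and −2.
Eigenvectors give P = [[−2, 3], [−1, 1]] with P⁻¹ = [[1, −3], [1, −2]], and B = P·diag(3, −2)·P⁻¹.
Then B⁶ = P·diag(729, 64)·P⁻¹ = [[−1458, 192], [−729, 64]] · [[1, −3], [1, −2]] = [[−1266, 3990], [−665, 2059]].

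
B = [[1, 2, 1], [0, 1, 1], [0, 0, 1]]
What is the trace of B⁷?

3

B = I + N where N = [[0, 2, 1], [0, 0, 1], [0, 0, 0]] is strictly upper-triangular, so N³ = 0.
(I + N)⁷ = I + 7·N + 21·N² = [[1, 14, 49], [0, 1, 7], [0, 0, 1]].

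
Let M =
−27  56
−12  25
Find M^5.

[[−1707, 3416], [−732, 1465]]

tr M = −2 and det M = −3, so the characteristic polynomial is λ² − (−2)λ + (−3) with roots 1 and −3.
Eigenvectors give P = [[2, 7], [1, 3]] with P⁻¹ = [[−3, 7], [1, −2]], and M = P·diag(1, −3)·P⁻¹.
Then M^5 = P·diag(1, −243)·P⁻¹ = [[2, −1701], [1, −729]] · [[−3, 7], [1, −2]] = [[−1707, 3416], [−732, 1465]].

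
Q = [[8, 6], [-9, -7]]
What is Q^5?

[[98, 66], [-99, -67]]

tr Q = 1 and det Q = -2, so the characteristic polynomial is λ² − (1)λ + (-2) with roots 2 and -1.
Eigenvectors give P = [[-1, -2], [1, 3]] with P⁻¹ = [[-3, -2], [1, 1]], and Q = P·diag(2, -1)·P⁻¹.
Then Q^5 = P·diag(32, -1)·P⁻¹ = [[-32, 2], [32, -3]] · [[-3, -2], [1, 1]] = [[98, 66], [-99, -67]].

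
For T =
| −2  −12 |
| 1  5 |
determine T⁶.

[[−188, −756], [63, 253]]

tr T = 3 and det T = 2, so the characteristic polynomial is λ² − (3)λ + (2) with roots 1 and 2.
Eigenvectors give P = [[4, −3], [−1, 1]] with P⁻¹ = [[1, 3], [1, 4]], and T = P·diag(1, 2)·P⁻¹.
Then T⁶ = P·diag(1, 64)·P⁻¹ = [[4, −192], [−1, 64]] · [[1, 3], [1, 4]] = [[−188, −756], [63, 253]].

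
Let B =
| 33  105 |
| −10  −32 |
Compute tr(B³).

tr B = 1 and det B = −6, so the characteristic polynomial is λ² − (1)λ + (−6) with roots 3 and −2.
Eigenvectors give P = [[7, −3], [−2, 1]] with P⁻¹ = [[1, 3], [2, 7]], and B = P·diag(3, −2)·P⁻¹.
Then B³ = P·diag(27, −8)·P⁻¹ = [[189, 24], [−54, −8]] · [[1, 3], [2, 7]] = [[237, 735], [−70, −218]].

19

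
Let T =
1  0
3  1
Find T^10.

[[1, 0], [30, 1]]

T = I + N where N = [[0, 0], [3, 0]] is strictly lower-triangular, so N^2 = 0.
(I + N)^10 = I + 10·N = [[1, 0], [30, 1]].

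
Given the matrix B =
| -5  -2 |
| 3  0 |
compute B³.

[[-65, -38], [57, 30]]

tr B = -5 and det B = 6, so the characteristic polynomial is λ² − (-5)λ + (6) with roots -2 and -3.
Eigenvectors give P = [[-2, 1], [3, -1]] with P⁻¹ = [[1, 1], [3, 2]], and B = P·diag(-2, -3)·P⁻¹.
Then B³ = P·diag(-8, -27)·P⁻¹ = [[16, -27], [-24, 27]] · [[1, 1], [3, 2]] = [[-65, -38], [57, 30]].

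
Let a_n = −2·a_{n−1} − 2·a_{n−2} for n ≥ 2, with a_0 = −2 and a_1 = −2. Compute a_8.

With companion matrix T = [[−2, −2], [1, 0]], [a_n, a_{n−1}]ᵀ = T·[a_{n−1}, a_{n−2}]ᵀ, so [a_8, a_7]ᵀ = T⁷·[a_1, a_0]ᵀ.
T⁷ = [[0, 16], [−8, −16]], giving [a_8, a_7]ᵀ = [[−32], [48]].

−32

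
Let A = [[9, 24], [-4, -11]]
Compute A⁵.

tr A = -2 and det A = -3, so the characteristic polynomial is λ² − (-2)λ + (-3) with roots 1 and -3.
Eigenvectors give P = [[3, -2], [-1, 1]] with P⁻¹ = [[1, 2], [1, 3]], and A = P·diag(1, -3)·P⁻¹.
Then A⁵ = P·diag(1, -243)·P⁻¹ = [[3, 486], [-1, -243]] · [[1, 2], [1, 3]] = [[489, 1464], [-244, -731]].

[[489, 1464], [-244, -731]]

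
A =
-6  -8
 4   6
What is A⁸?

tr A = 0 and det A = -4, so the characteristic polynomial is λ² − (0)λ + (-4) with roots 2 and -2.
Eigenvectors give P = [[-1, -2], [1, 1]] with P⁻¹ = [[1, 2], [-1, -1]], and A = P·diag(2, -2)·P⁻¹.
Then A⁸ = P·diag(256, 256)·P⁻¹ = [[-256, -512], [256, 256]] · [[1, 2], [-1, -1]] = [[256, 0], [0, 256]].

[[256, 0], [0, 256]]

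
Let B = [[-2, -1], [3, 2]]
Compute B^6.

[[1, 0], [0, 1]]

B² = I (check: tr B = 0 and det B = -1), so B^6 = I since 6 is even.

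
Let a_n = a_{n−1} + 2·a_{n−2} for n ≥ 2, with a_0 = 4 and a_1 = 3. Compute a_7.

297

With companion matrix Q = [[1, 2], [1, 0]], [a_n, a_{n−1}]ᵀ = Q·[a_{n−1}, a_{n−2}]ᵀ, so [a_7, a_6]ᵀ = Q⁶·[a_1, a_0]ᵀ.
Q⁶ = [[43, 42], [21, 22]], giving [a_7, a_6]ᵀ = [[297], [151]].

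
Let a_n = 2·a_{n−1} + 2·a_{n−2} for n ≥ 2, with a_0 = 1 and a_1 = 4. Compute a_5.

With companion matrix Q = [[2, 2], [1, 0]], [a_n, a_{n−1}]ᵀ = Q·[a_{n−1}, a_{n−2}]ᵀ, so [a_5, a_4]ᵀ = Q⁴·[a_1, a_0]ᵀ.
Q⁴ = [[44, 32], [16, 12]], giving [a_5, a_4]ᵀ = [[208], [76]].

208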